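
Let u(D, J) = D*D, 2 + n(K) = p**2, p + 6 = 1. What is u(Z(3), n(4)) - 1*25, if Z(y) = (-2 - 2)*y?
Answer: 119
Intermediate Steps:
p = -5 (p = -6 + 1 = -5)
Z(y) = -4*y
n(K) = 23 (n(K) = -2 + (-5)**2 = -2 + 25 = 23)
u(D, J) = D**2
u(Z(3), n(4)) - 1*25 = (-4*3)**2 - 1*25 = (-12)**2 - 25 = 144 - 25 = 119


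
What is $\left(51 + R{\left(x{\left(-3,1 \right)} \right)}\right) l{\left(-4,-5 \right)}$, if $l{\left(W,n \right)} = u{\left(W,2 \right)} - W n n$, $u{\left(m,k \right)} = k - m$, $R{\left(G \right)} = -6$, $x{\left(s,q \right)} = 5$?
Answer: $4770$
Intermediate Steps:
$l{\left(W,n \right)} = 2 - W - W n^{2}$ ($l{\left(W,n \right)} = \left(2 - W\right) - W n n = \left(2 - W\right) - W n^{2} = 2 - W - W n^{2}$)
$\left(51 + R{\left(x{\left(-3,1 \right)} \right)}\right) l{\left(-4,-5 \right)} = \left(51 - 6\right) \left(2 - -4 - - 4 \left(-5\right)^{2}\right) = 45 \left(2 + 4 - \left(-4\right) 25\right) = 45 \left(2 + 4 + 100\right) = 45 \cdot 106 = 4770$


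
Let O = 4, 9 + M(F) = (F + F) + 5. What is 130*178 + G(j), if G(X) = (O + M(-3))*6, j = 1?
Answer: 23104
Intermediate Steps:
M(F) = -4 + 2*F (M(F) = -9 + ((F + F) + 5) = -9 + (2*F + 5) = -9 + (5 + 2*F) = -4 + 2*F)
G(X) = -36 (G(X) = (4 + (-4 + 2*(-3)))*6 = (4 + (-4 - 6))*6 = (4 - 10)*6 = -6*6 = -36)
130*178 + G(j) = 130*178 - 36 = 23140 - 36 = 23104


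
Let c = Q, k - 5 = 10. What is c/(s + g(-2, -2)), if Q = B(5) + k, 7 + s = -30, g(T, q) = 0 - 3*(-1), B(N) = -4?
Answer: -11/34 ≈ -0.32353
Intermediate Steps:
k = 15 (k = 5 + 10 = 15)
g(T, q) = 3 (g(T, q) = 0 + 3 = 3)
s = -37 (s = -7 - 30 = -37)
Q = 11 (Q = -4 + 15 = 11)
c = 11
c/(s + g(-2, -2)) = 11/(-37 + 3) = 11/(-34) = -1/34*11 = -11/34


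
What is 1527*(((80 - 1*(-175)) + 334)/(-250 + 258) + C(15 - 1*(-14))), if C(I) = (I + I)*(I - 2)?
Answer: 20029659/8 ≈ 2.5037e+6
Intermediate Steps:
C(I) = 2*I*(-2 + I) (C(I) = (2*I)*(-2 + I) = 2*I*(-2 + I))
1527*(((80 - 1*(-175)) + 334)/(-250 + 258) + C(15 - 1*(-14))) = 1527*(((80 - 1*(-175)) + 334)/(-250 + 258) + 2*(15 - 1*(-14))*(-2 + (15 - 1*(-14)))) = 1527*(((80 + 175) + 334)/8 + 2*(15 + 14)*(-2 + (15 + 14))) = 1527*((255 + 334)*(⅛) + 2*29*(-2 + 29)) = 1527*(589*(⅛) + 2*29*27) = 1527*(589/8 + 1566) = 1527*(13117/8) = 20029659/8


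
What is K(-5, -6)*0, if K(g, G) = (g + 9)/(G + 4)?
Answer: 0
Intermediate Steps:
K(g, G) = (9 + g)/(4 + G)
K(-5, -6)*0 = ((9 - 5)/(4 - 6))*0 = (4/(-2))*0 = -1/2*4*0 = -2*0 = 0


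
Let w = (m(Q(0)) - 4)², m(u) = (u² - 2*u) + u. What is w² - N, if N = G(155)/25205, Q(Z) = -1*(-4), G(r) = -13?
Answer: 103239693/25205 ≈ 4096.0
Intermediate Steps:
Q(Z) = 4
m(u) = u² - u
w = 64 (w = (4*(-1 + 4) - 4)² = (4*3 - 4)² = (12 - 4)² = 8² = 64)
N = -13/25205 ≈ -0.00051577
w² - N = 64² - 1*(-13/25205) = 4096 + 13/25205 = 103239693/25205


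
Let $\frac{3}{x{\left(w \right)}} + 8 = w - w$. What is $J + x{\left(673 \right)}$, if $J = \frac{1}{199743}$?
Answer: $- \frac{599221}{1597944} \approx -0.375$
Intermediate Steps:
$x{\left(w \right)} = - \frac{3}{8}$ ($x{\left(w \right)} = \frac{3}{-8 + \left(w - w\right)} = \frac{3}{-8 + 0} = \frac{3}{-8} = 3 \left(- \frac{1}{8}\right) = - \frac{3}{8}$)
$J = \frac{1}{199743} \approx 5.0064 \cdot 10^{-6}$
$J + x{\left(673 \right)} = \frac{1}{199743} - \frac{3}{8} = - \frac{599221}{1597944}$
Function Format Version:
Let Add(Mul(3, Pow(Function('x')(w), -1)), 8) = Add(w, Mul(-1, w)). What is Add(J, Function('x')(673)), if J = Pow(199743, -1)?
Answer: Rational(-599221, 1597944) ≈ -0.37500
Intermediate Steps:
Function('x')(w) = Rational(-3, 8) (Function('x')(w) = Mul(3, Pow(Add(-8, Add(w, Mul(-1, w))), -1)) = Mul(3, Pow(Add(-8, 0), -1)) = Mul(3, Pow(-8, -1)) = Mul(3, Rational(-1, 8)) = Rational(-3, 8))
J = Rational(1, 199743) ≈ 5.0064e-6
Add(J, Function('x')(673)) = Add(Rational(1, 199743), Rational(-3, 8)) = Rational(-599221, 1597944)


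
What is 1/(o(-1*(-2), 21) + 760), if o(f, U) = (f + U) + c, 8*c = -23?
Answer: 8/6241 ≈ 0.0012818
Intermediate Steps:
c = -23/8 (c = (⅛)*(-23) = -23/8 ≈ -2.8750)
o(f, U) = -23/8 + U + f (o(f, U) = (f + U) - 23/8 = (U + f) - 23/8 = -23/8 + U + f)
1/(o(-1*(-2), 21) + 760) = 1/((-23/8 + 21 - 1*(-2)) + 760) = 1/((-23/8 + 21 + 2) + 760) = 1/(161/8 + 760) = 1/(6241/8) = 8/6241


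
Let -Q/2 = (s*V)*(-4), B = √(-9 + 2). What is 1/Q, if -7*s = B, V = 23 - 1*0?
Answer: I*√7/184 ≈ 0.014379*I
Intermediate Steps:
B = I*√7 (B = √(-7) = I*√7 ≈ 2.6458*I)
V = 23 (V = 23 + 0 = 23)
s = -I*√7/7 ≈ -0.37796*I
Q = -184*I*√7/7 (Q = -2*-I*√7/7*23*(-4) = -2*(-23*I*√7/7)*(-4) = -184*I*√7/7 ≈ -69.545*I)
1/Q = 1/(-184*I*√7/7) = I*√7/184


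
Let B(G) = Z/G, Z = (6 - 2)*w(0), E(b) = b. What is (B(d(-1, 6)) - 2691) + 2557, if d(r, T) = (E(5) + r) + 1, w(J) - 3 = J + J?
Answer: -658/5 ≈ -131.60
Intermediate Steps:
w(J) = 3 + 2*J (w(J) = 3 + (J + J) = 3 + 2*J)
d(r, T) = 6 + r (d(r, T) = (5 + r) + 1 = 6 + r)
Z = 12 (Z = (6 - 2)*(3 + 2*0) = 4*(3 + 0) = 4*3 = 12)
B(G) = 12/G
(B(d(-1, 6)) - 2691) + 2557 = (12/(6 - 1) - 2691) + 2557 = (12/5 - 2691) + 2557 = -13443/5 + 2557 = -658/5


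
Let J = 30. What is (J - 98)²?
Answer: 4624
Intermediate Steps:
(J - 98)² = (30 - 98)² = (-68)² = 4624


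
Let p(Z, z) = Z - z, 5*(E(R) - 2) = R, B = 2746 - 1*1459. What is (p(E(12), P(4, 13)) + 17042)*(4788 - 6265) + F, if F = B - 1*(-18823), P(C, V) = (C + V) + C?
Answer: -125632029/5 ≈ -2.5126e+7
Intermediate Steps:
B = 1287 (B = 2746 - 1459 = 1287)
E(R) = 2 + R/5
P(C, V) = V + 2*C
F = 20110 (F = 1287 - 1*(-18823) = 1287 + 18823 = 20110)
(p(E(12), P(4, 13)) + 17042)*(4788 - 6265) + F = (((2 + (1/5)*12) - (13 + 2*4)) + 17042)*(4788 - 6265) + 20110 = (((2 + 12/5) - (13 + 8)) + 17042)*(-1477) + 20110 = ((22/5 - 1*21) + 17042)*(-1477) + 20110 = ((22/5 - 21) + 17042)*(-1477) + 20110 = (-83/5 + 17042)*(-1477) + 20110 = (85127/5)*(-1477) + 20110 = -125732579/5 + 20110 = -125632029/5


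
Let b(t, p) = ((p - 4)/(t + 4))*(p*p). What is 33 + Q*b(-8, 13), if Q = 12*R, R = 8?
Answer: -36471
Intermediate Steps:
Q = 96 (Q = 12*8 = 96)
b(t, p) = p**2*(-4 + p)/(4 + t) (b(t, p) = ((-4 + p)/(4 + t))*p**2 = p**2*(-4 + p)/(4 + t))
33 + Q*b(-8, 13) = 33 + 96*(13**2*(-4 + 13)/(4 - 8)) = 33 + 96*(169*9/(-4)) = 33 + 96*(169*(-1/4)*9) = 33 + 96*(-1521/4) = 33 - 36504 = -36471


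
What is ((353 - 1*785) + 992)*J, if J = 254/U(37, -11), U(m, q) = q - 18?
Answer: -142240/29 ≈ -4904.8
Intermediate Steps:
U(m, q) = -18 + q
J = -254/29 (J = 254/(-18 - 11) = 254/(-29) = 254*(-1/29) = -254/29 ≈ -8.7586)
((353 - 1*785) + 992)*J = ((353 - 1*785) + 992)*(-254/29) = ((353 - 785) + 992)*(-254/29) = (-432 + 992)*(-254/29) = 560*(-254/29) = -142240/29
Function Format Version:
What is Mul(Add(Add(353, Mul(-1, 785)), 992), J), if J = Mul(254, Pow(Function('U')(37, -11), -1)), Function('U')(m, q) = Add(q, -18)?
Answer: Rational(-142240, 29) ≈ -4904.8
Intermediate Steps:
Function('U')(m, q) = Add(-18, q)
J = Rational(-254, 29) (J = Mul(254, Pow(Add(-18, -11), -1)) = Mul(254, Pow(-29, -1)) = Mul(254, Rational(-1, 29)) = Rational(-254, 29) ≈ -8.7586)
Mul(Add(Add(353, Mul(-1, 785)), 992), J) = Mul(Add(Add(353, Mul(-1, 785)), 992), Rational(-254, 29)) = Mul(Add(Add(353, -785), 992), Rational(-254, 29)) = Mul(Add(-432, 992), Rational(-254, 29)) = Mul(560, Rational(-254, 29)) = Rational(-142240, 29)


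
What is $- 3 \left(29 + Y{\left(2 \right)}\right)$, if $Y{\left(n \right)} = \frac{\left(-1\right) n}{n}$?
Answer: $-84$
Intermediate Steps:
$Y{\left(n \right)} = -1$
$- 3 \left(29 + Y{\left(2 \right)}\right) = - 3 \left(29 - 1\right) = \left(-3\right) 28 = -84$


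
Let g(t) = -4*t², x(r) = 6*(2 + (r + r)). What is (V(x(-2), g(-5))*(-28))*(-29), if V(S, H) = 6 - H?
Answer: 86072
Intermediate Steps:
x(r) = 12 + 12*r (x(r) = 6*(2 + 2*r) = 12 + 12*r)
(V(x(-2), g(-5))*(-28))*(-29) = ((6 - (-4)*(-5)²)*(-28))*(-29) = ((6 - (-4)*25)*(-28))*(-29) = ((6 - 1*(-100))*(-28))*(-29) = ((6 + 100)*(-28))*(-29) = (106*(-28))*(-29) = -2968*(-29) = 86072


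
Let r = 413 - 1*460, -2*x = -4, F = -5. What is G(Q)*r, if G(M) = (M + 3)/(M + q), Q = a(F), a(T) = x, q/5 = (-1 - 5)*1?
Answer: 235/28 ≈ 8.3929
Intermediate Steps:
x = 2 (x = -½*(-4) = 2)
q = -30 (q = 5*((-1 - 5)*1) = 5*(-6*1) = 5*(-6) = -30)
a(T) = 2
Q = 2
r = -47 (r = 413 - 460 = -47)
G(M) = (3 + M)/(-30 + M) (G(M) = (M + 3)/(M - 30) = (3 + M)/(-30 + M))
G(Q)*r = ((3 + 2)/(-30 + 2))*(-47) = (5/(-28))*(-47) = -1/28*5*(-47) = -5/28*(-47) = 235/28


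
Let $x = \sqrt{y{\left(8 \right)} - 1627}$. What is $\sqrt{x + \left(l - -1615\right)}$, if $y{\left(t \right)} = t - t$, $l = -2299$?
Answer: $\sqrt{-684 + i \sqrt{1627}} \approx 0.77081 + 26.165 i$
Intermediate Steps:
$y{\left(t \right)} = 0$
$x = i \sqrt{1627}$ ($x = \sqrt{0 - 1627} = \sqrt{-1627} = i \sqrt{1627} \approx 40.336 i$)
$\sqrt{x + \left(l - -1615\right)} = \sqrt{i \sqrt{1627} - 684} = \sqrt{-684 + i \sqrt{1627}}$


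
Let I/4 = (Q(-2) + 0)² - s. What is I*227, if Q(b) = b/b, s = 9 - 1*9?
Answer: 908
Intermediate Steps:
s = 0 (s = 9 - 9 = 0)
Q(b) = 1
I = 4 (I = 4*((1 + 0)² - 1*0) = 4*(1² + 0) = 4*(1 + 0) = 4*1 = 4)
I*227 = 4*227 = 908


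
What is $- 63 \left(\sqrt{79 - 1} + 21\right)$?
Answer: $-1323 - 63 \sqrt{78} \approx -1879.4$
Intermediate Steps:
$- 63 \left(\sqrt{79 - 1} + 21\right) = - 63 \left(\sqrt{78} + 21\right) = - 63 \left(21 + \sqrt{78}\right) = -1323 - 63 \sqrt{78}$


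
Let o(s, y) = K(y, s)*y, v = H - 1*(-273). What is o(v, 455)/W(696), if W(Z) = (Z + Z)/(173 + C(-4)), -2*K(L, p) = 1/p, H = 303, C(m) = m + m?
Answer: -25025/534528 ≈ -0.046817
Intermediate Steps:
C(m) = 2*m
K(L, p) = -1/(2*p)
v = 576 (v = 303 - 1*(-273) = 303 + 273 = 576)
W(Z) = 2*Z/165 (W(Z) = (Z + Z)/(173 + 2*(-4)) = (2*Z)/(173 - 8) = (2*Z)/165 = (2*Z)*(1/165) = 2*Z/165)
o(s, y) = -y/(2*s) (o(s, y) = (-1/(2*s))*y = -y/(2*s))
o(v, 455)/W(696) = (-1/2*455/576)/(((2/165)*696)) = (-1/2*455*1/576)/(464/55) = -455/1152*55/464 = -25025/534528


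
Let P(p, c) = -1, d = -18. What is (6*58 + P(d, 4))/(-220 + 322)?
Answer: 347/102 ≈ 3.4020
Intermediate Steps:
(6*58 + P(d, 4))/(-220 + 322) = (6*58 - 1)/(-220 + 322) = (348 - 1)/102 = 347*(1/102) = 347/102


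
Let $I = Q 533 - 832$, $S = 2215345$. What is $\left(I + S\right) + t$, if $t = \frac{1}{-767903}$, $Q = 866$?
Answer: $\frac{2054978307172}{767903} \approx 2.6761 \cdot 10^{6}$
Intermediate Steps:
$I = 460746$ ($I = 866 \cdot 533 - 832 = 461578 - 832 = 460746$)
$t = - \frac{1}{767903} \approx -1.3022 \cdot 10^{-6}$
$\left(I + S\right) + t = \left(460746 + 2215345\right) - \frac{1}{767903} = 2676091 - \frac{1}{767903} = \frac{2054978307172}{767903}$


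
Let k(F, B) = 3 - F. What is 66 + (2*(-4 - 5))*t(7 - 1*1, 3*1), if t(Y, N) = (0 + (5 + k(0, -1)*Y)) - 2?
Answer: -312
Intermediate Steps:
t(Y, N) = 3 + 3*Y (t(Y, N) = (0 + (5 + (3 - 1*0)*Y)) - 2 = (0 + (5 + (3 + 0)*Y)) - 2 = (0 + (5 + 3*Y)) - 2 = (5 + 3*Y) - 2 = 3 + 3*Y)
66 + (2*(-4 - 5))*t(7 - 1*1, 3*1) = 66 + (2*(-4 - 5))*(3 + 3*(7 - 1*1)) = 66 + (2*(-9))*(3 + 3*(7 - 1)) = 66 - 18*(3 + 3*6) = 66 - 18*(3 + 18) = 66 - 18*21 = 66 - 378 = -312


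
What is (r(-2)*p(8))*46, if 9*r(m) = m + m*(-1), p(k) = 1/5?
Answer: 0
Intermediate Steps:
p(k) = ⅕
r(m) = 0 (r(m) = (m + m*(-1))/9 = (m - m)/9 = (⅑)*0 = 0)
(r(-2)*p(8))*46 = (0*(⅕))*46 = 0*46 = 0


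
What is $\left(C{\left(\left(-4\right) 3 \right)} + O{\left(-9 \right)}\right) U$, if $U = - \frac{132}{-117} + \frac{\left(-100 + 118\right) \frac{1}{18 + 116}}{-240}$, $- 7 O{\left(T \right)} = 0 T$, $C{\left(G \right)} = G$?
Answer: $- \frac{235723}{17420} \approx -13.532$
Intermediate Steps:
$O{\left(T \right)} = 0$ ($O{\left(T \right)} = - \frac{0 T}{7} = \left(- \frac{1}{7}\right) 0 = 0$)
$U = \frac{235723}{209040}$ ($U = \left(-132\right) \left(- \frac{1}{117}\right) + \frac{18}{134} \left(- \frac{1}{240}\right) = \frac{44}{39} + 18 \cdot \frac{1}{134} \left(- \frac{1}{240}\right) = \frac{44}{39} + \frac{9}{67} \left(- \frac{1}{240}\right) = \frac{44}{39} - \frac{3}{5360} = \frac{235723}{209040} \approx 1.1276$)
$\left(C{\left(\left(-4\right) 3 \right)} + O{\left(-9 \right)}\right) U = \left(\left(-4\right) 3 + 0\right) \frac{235723}{209040} = \left(-12 + 0\right) \frac{235723}{209040} = \left(-12\right) \frac{235723}{209040} = - \frac{235723}{17420}$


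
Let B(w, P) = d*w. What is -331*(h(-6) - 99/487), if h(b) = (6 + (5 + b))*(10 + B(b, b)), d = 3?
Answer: 6480649/487 ≈ 13307.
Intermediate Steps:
B(w, P) = 3*w
h(b) = (10 + 3*b)*(11 + b) (h(b) = (6 + (5 + b))*(10 + 3*b) = (11 + b)*(10 + 3*b) = (10 + 3*b)*(11 + b))
-331*(h(-6) - 99/487) = -331*((110 + 3*(-6)² + 43*(-6)) - 99/487) = -331*((110 + 3*36 - 258) - 99*1/487) = -331*((110 + 108 - 258) - 99/487) = -331*(-40 - 99/487) = -331*(-19579/487) = 6480649/487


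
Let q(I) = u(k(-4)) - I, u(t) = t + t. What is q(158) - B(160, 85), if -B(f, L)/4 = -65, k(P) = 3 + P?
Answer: -420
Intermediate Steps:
B(f, L) = 260 (B(f, L) = -4*(-65) = 260)
u(t) = 2*t
q(I) = -2 - I (q(I) = 2*(3 - 4) - I = 2*(-1) - I = -2 - I)
q(158) - B(160, 85) = (-2 - 1*158) - 1*260 = (-2 - 158) - 260 = -160 - 260 = -420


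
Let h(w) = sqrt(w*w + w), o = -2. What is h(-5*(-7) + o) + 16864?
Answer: 16864 + sqrt(1122) ≈ 16898.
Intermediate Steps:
h(w) = sqrt(w + w**2) (h(w) = sqrt(w**2 + w) = sqrt(w + w**2))
h(-5*(-7) + o) + 16864 = sqrt((-5*(-7) - 2)*(1 + (-5*(-7) - 2))) + 16864 = sqrt((35 - 2)*(1 + (35 - 2))) + 16864 = sqrt(33*(1 + 33)) + 16864 = sqrt(33*34) + 16864 = sqrt(1122) + 16864 = 16864 + sqrt(1122)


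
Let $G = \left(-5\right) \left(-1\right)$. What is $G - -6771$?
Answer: $6776$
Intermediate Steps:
$G = 5$
$G - -6771 = 5 - -6771 = 5 + 6771 = 6776$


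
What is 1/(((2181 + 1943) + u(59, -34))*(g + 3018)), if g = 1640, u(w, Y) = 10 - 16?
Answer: 1/19181644 ≈ 5.2133e-8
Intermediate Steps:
u(w, Y) = -6
1/(((2181 + 1943) + u(59, -34))*(g + 3018)) = 1/(((2181 + 1943) - 6)*(1640 + 3018)) = 1/((4124 - 6)*4658) = 1/(4118*4658) = 1/19181644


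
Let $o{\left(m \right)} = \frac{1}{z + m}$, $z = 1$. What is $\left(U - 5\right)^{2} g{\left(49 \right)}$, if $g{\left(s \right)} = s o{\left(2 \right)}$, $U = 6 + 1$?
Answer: $\frac{196}{3} \approx 65.333$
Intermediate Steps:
$U = 7$
$o{\left(m \right)} = \frac{1}{1 + m}$
$g{\left(s \right)} = \frac{s}{3}$ ($g{\left(s \right)} = \frac{s}{1 + 2} = \frac{s}{3}$)
$\left(U - 5\right)^{2} g{\left(49 \right)} = \left(7 - 5\right)^{2} \cdot \frac{1}{3} \cdot 49 = 2^{2} \cdot \frac{49}{3} = 4 \cdot \frac{49}{3} = \frac{196}{3}$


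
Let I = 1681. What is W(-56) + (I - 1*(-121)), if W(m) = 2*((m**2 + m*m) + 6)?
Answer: 14358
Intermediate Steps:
W(m) = 12 + 4*m**2 (W(m) = 2*((m**2 + m**2) + 6) = 2*(2*m**2 + 6) = 2*(6 + 2*m**2) = 12 + 4*m**2)
W(-56) + (I - 1*(-121)) = (12 + 4*(-56)**2) + (1681 - 1*(-121)) = (12 + 4*3136) + (1681 + 121) = (12 + 12544) + 1802 = 12556 + 1802 = 14358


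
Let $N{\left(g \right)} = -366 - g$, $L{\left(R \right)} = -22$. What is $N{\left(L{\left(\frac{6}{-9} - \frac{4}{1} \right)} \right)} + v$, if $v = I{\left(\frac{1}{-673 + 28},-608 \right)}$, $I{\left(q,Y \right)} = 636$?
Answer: $292$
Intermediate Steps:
$v = 636$
$N{\left(L{\left(\frac{6}{-9} - \frac{4}{1} \right)} \right)} + v = \left(-366 - -22\right) + 636 = \left(-366 + 22\right) + 636 = -344 + 636 = 292$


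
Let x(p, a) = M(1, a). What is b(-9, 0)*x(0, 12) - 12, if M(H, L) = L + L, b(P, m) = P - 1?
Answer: -252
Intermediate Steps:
b(P, m) = -1 + P
M(H, L) = 2*L
x(p, a) = 2*a
b(-9, 0)*x(0, 12) - 12 = (-1 - 9)*(2*12) - 12 = -10*24 - 12 = -240 - 12 = -252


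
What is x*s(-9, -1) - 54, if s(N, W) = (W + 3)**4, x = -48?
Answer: -822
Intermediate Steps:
s(N, W) = (3 + W)**4
x*s(-9, -1) - 54 = -48*(3 - 1)**4 - 54 = -48*2**4 - 54 = -48*16 - 54 = -768 - 54 = -822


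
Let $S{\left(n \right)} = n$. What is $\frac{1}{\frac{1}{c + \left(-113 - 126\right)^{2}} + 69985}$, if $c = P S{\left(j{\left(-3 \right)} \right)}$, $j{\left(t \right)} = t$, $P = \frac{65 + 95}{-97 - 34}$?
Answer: $\frac{7483331}{523720920166} \approx 1.4289 \cdot 10^{-5}$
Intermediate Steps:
$P = - \frac{160}{131}$ ($P = \frac{160}{-131} = 160 \left(- \frac{1}{131}\right) = - \frac{160}{131} \approx -1.2214$)
$c = \frac{480}{131}$ ($c = \left(- \frac{160}{131}\right) \left(-3\right) = \frac{480}{131} \approx 3.6641$)
$\frac{1}{\frac{1}{c + \left(-113 - 126\right)^{2}} + 69985} = \frac{1}{\frac{1}{\frac{480}{131} + \left(-113 - 126\right)^{2}} + 69985} = \frac{1}{\frac{1}{\frac{480}{131} + \left(-239\right)^{2}} + 69985} = \frac{1}{\frac{1}{\frac{480}{131} + 57121} + 69985} = \frac{1}{\frac{1}{\frac{7483331}{131}} + 69985} = \frac{1}{\frac{131}{7483331} + 69985} = \frac{1}{\frac{523720920166}{7483331}} = \frac{7483331}{523720920166}$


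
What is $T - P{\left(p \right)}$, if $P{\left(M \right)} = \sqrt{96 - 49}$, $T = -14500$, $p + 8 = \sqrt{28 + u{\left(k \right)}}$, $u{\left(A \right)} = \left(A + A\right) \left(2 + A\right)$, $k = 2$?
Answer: $-14500 - \sqrt{47} \approx -14507.0$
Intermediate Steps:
$u{\left(A \right)} = 2 A \left(2 + A\right)$
$p = -8 + 2 \sqrt{11}$ ($p = -8 + \sqrt{28 + 2 \cdot 2 \left(2 + 2\right)} = -8 + \sqrt{28 + 2 \cdot 2 \cdot 4} = -8 + \sqrt{28 + 16} = -8 + \sqrt{44} = -8 + 2 \sqrt{11} \approx -1.3668$)
$P{\left(M \right)} = \sqrt{47}$
$T - P{\left(p \right)} = -14500 - \sqrt{47}$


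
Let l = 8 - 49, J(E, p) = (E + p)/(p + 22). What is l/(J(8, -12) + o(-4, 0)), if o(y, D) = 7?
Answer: -205/33 ≈ -6.2121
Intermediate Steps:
J(E, p) = (E + p)/(22 + p)
l = -41
l/(J(8, -12) + o(-4, 0)) = -41/((8 - 12)/(22 - 12) + 7) = -41/(-4/10 + 7) = -41/((⅒)*(-4) + 7) = -41/(-⅖ + 7) = -41/33/5 = -41*5/33 = -205/33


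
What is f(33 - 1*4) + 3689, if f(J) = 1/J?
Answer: 106982/29 ≈ 3689.0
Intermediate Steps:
f(33 - 1*4) + 3689 = 1/(33 - 1*4) + 3689 = 1/(33 - 4) + 3689 = 1/29 + 3689 = 106982/29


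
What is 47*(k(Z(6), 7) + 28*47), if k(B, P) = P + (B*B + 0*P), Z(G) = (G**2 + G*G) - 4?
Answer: 279509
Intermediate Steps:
Z(G) = -4 + 2*G**2 (Z(G) = (G**2 + G**2) - 4 = 2*G**2 - 4 = -4 + 2*G**2)
k(B, P) = P + B**2 (k(B, P) = P + (B**2 + 0) = P + B**2)
47*(k(Z(6), 7) + 28*47) = 47*((7 + (-4 + 2*6**2)**2) + 28*47) = 47*((7 + (-4 + 2*36)**2) + 1316) = 47*((7 + (-4 + 72)**2) + 1316) = 47*((7 + 68**2) + 1316) = 47*((7 + 4624) + 1316) = 47*(4631 + 1316) = 47*5947 = 279509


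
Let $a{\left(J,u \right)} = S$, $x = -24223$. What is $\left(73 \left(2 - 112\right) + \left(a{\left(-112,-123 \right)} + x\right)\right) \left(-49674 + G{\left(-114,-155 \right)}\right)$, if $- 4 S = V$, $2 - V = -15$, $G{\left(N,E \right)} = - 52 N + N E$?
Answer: $841140051$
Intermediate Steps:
$G{\left(N,E \right)} = - 52 N + E N$
$V = 17$ ($V = 2 - -15 = 2 + 15 = 17$)
$S = - \frac{17}{4}$ ($S = \left(- \frac{1}{4}\right) 17 = - \frac{17}{4} \approx -4.25$)
$a{\left(J,u \right)} = - \frac{17}{4}$
$\left(73 \left(2 - 112\right) + \left(a{\left(-112,-123 \right)} + x\right)\right) \left(-49674 + G{\left(-114,-155 \right)}\right) = \left(73 \left(2 - 112\right) - \frac{96909}{4}\right) \left(-49674 - 114 \left(-52 - 155\right)\right) = \left(73 \left(-110\right) - \frac{96909}{4}\right) \left(-49674 - -23598\right) = \left(-8030 - \frac{96909}{4}\right) \left(-49674 + 23598\right) = \left(- \frac{129029}{4}\right) \left(-26076\right) = 841140051$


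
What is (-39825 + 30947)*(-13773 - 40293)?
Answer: 479997948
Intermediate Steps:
(-39825 + 30947)*(-13773 - 40293) = -8878*(-54066) = 479997948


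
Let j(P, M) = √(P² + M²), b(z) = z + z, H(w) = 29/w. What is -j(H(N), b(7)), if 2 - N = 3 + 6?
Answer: -√10445/7 ≈ -14.600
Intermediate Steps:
N = -7 (N = 2 - (3 + 6) = 2 - 1*9 = 2 - 9 = -7)
b(z) = 2*z
j(P, M) = √(M² + P²)
-j(H(N), b(7)) = -√((2*7)² + (29/(-7))²) = -√(14² + (29*(-⅐))²) = -√(196 + (-29/7)²) = -√(196 + 841/49) = -√(10445/49) = -√10445/7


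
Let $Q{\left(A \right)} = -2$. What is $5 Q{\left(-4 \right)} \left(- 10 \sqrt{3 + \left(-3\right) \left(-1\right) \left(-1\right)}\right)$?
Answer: $0$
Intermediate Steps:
$5 Q{\left(-4 \right)} \left(- 10 \sqrt{3 + \left(-3\right) \left(-1\right) \left(-1\right)}\right) = 5 \left(-2\right) \left(- 10 \sqrt{3 + \left(-3\right) \left(-1\right) \left(-1\right)}\right) = - 10 \left(- 10 \sqrt{3 + 3 \left(-1\right)}\right) = - 10 \left(- 10 \sqrt{3 - 3}\right) = - 10 \left(- 10 \sqrt{0}\right) = - 10 \left(\left(-10\right) 0\right) = \left(-10\right) 0 = 0$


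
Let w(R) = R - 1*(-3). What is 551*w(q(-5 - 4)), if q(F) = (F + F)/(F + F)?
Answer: 2204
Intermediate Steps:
q(F) = 1 (q(F) = (2*F)/((2*F)) = (2*F)*(1/(2*F)) = 1)
w(R) = 3 + R (w(R) = R + 3 = 3 + R)
551*w(q(-5 - 4)) = 551*(3 + 1) = 551*4 = 2204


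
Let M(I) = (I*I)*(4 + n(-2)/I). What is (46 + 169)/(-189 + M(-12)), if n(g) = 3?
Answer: 215/351 ≈ 0.61254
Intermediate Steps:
M(I) = I²*(4 + 3/I) (M(I) = (I*I)*(4 + 3/I) = I²*(4 + 3/I))
(46 + 169)/(-189 + M(-12)) = (46 + 169)/(-189 - 12*(3 + 4*(-12))) = 215/(-189 - 12*(3 - 48)) = 215/(-189 - 12*(-45)) = 215/(-189 + 540) = 215/351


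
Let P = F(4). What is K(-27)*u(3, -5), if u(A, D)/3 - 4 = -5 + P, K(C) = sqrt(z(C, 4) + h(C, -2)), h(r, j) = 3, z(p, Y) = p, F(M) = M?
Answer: 18*I*sqrt(6) ≈ 44.091*I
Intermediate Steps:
P = 4
K(C) = sqrt(3 + C) (K(C) = sqrt(C + 3) = sqrt(3 + C))
u(A, D) = 9 (u(A, D) = 12 + 3*(-5 + 4) = 12 + 3*(-1) = 12 - 3 = 9)
K(-27)*u(3, -5) = sqrt(3 - 27)*9 = sqrt(-24)*9 = (2*I*sqrt(6))*9 = 18*I*sqrt(6)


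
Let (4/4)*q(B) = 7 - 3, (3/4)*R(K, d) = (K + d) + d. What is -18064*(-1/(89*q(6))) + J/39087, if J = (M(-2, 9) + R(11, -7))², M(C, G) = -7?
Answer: 176527661/3478743 ≈ 50.745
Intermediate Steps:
R(K, d) = 4*K/3 + 8*d/3 (R(K, d) = 4*((K + d) + d)/3 = 4*(K + 2*d)/3 = 4*K/3 + 8*d/3)
q(B) = 4 (q(B) = 7 - 3 = 4)
J = 121 (J = (-7 + ((4/3)*11 + (8/3)*(-7)))² = (-7 + (44/3 - 56/3))² = (-7 - 4)² = (-11)² = 121)
-18064*(-1/(89*q(6))) + J/39087 = -18064/((-89*4)) + 121/39087 = -18064/(-356) + 121*(1/39087) = -18064*(-1/356) + 121/39087 = 4516/89 + 121/39087 = 176527661/3478743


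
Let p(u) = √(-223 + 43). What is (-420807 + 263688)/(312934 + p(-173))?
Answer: -24583938573/48963844268 + 471357*I*√5/48963844268 ≈ -0.50208 + 2.1526e-5*I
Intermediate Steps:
p(u) = 6*I*√5 (p(u) = √(-180) = 6*I*√5)
(-420807 + 263688)/(312934 + p(-173)) = (-420807 + 263688)/(312934 + 6*I*√5) = -157119/(312934 + 6*I*√5)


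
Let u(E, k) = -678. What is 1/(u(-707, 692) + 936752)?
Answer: 1/936074 ≈ 1.0683e-6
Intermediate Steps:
1/(u(-707, 692) + 936752) = 1/(-678 + 936752) = 1/936074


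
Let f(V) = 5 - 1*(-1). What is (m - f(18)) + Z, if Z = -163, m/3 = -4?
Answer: -181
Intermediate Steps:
m = -12 (m = 3*(-4) = -12)
f(V) = 6 (f(V) = 5 + 1 = 6)
(m - f(18)) + Z = (-12 - 1*6) - 163 = (-12 - 6) - 163 = -18 - 163 = -181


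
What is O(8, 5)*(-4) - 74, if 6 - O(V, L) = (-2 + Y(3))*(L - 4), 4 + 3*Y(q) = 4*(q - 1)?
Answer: -302/3 ≈ -100.67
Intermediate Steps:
Y(q) = -8/3 + 4*q/3 (Y(q) = -4/3 + (4*(q - 1))/3 = -4/3 + (4*(-1 + q))/3 = -4/3 + (-4 + 4*q)/3 = -4/3 + (-4/3 + 4*q/3) = -8/3 + 4*q/3)
O(V, L) = 10/3 + 2*L/3 (O(V, L) = 6 - (-2 + (-8/3 + (4/3)*3))*(L - 4) = 6 - (-2 + (-8/3 + 4))*(-4 + L) = 6 - (-2 + 4/3)*(-4 + L) = 6 - (-2)*(-4 + L)/3 = 6 - (8/3 - 2*L/3) = 6 + (-8/3 + 2*L/3) = 10/3 + 2*L/3)
O(8, 5)*(-4) - 74 = (10/3 + (⅔)*5)*(-4) - 74 = (10/3 + 10/3)*(-4) - 74 = (20/3)*(-4) - 74 = -80/3 - 74 = -302/3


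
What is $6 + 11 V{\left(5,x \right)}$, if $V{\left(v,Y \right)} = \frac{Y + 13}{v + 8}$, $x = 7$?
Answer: $\frac{298}{13} \approx 22.923$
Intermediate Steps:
$V{\left(v,Y \right)} = \frac{13 + Y}{8 + v}$
$6 + 11 V{\left(5,x \right)} = 6 + 11 \frac{13 + 7}{8 + 5} = 6 + 11 \cdot \frac{1}{13} \cdot 20 = 6 + 11 \cdot \frac{20}{13} = 6 + \frac{220}{13} = \frac{298}{13}$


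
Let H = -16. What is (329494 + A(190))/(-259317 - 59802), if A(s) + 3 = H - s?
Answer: -329285/319119 ≈ -1.0319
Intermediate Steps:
A(s) = -19 - s (A(s) = -3 + (-16 - s) = -19 - s)
(329494 + A(190))/(-259317 - 59802) = (329494 + (-19 - 1*190))/(-259317 - 59802) = (329494 + (-19 - 190))/(-319119) = (329494 - 209)*(-1/319119) = 329285*(-1/319119) = -329285/319119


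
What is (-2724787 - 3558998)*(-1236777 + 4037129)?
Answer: -17596809892320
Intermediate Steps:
(-2724787 - 3558998)*(-1236777 + 4037129) = -6283785*2800352 = -17596809892320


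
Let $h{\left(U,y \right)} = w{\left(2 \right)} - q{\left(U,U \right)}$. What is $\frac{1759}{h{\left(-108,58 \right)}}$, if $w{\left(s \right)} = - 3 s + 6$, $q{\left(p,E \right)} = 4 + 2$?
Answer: $- \frac{1759}{6} \approx -293.17$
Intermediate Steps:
$q{\left(p,E \right)} = 6$
$w{\left(s \right)} = 6 - 3 s$
$h{\left(U,y \right)} = -6$ ($h{\left(U,y \right)} = \left(6 - 6\right) - 6 = 0 - 6 = -6$)
$\frac{1759}{h{\left(-108,58 \right)}} = \frac{1759}{-6} = 1759 \left(- \frac{1}{6}\right) = - \frac{1759}{6}$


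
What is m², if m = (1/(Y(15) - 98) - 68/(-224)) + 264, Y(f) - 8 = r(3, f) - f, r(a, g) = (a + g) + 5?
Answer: 368222016969/5271616 ≈ 69850.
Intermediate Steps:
r(a, g) = 5 + a + g
Y(f) = 16 (Y(f) = 8 + ((5 + 3 + f) - f) = 8 + ((8 + f) - f) = 8 + 8 = 16)
m = 606813/2296 (m = (1/(16 - 98) - 68/(-224)) + 264 = (1/(-82) - 68*(-1/224)) + 264 = (-1/82 + 17/56) + 264 = 669/2296 + 264 = 606813/2296 ≈ 264.29)
m² = (606813/2296)² = 368222016969/5271616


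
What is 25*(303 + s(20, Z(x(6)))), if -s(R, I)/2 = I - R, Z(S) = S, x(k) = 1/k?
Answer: 25700/3 ≈ 8566.7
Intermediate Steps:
s(R, I) = -2*I + 2*R (s(R, I) = -2*(I - R) = -2*I + 2*R)
25*(303 + s(20, Z(x(6)))) = 25*(303 + (-2/6 + 2*20)) = 25*(303 + (-2*⅙ + 40)) = 25*(303 + (-⅓ + 40)) = 25*(303 + 119/3) = 25*(1028/3) = 25700/3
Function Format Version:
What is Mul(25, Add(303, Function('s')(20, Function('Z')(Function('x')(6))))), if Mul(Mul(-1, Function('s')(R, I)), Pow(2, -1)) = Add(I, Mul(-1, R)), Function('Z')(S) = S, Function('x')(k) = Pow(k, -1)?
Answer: Rational(25700, 3) ≈ 8566.7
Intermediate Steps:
Function('s')(R, I) = Add(Mul(-2, I), Mul(2, R)) (Function('s')(R, I) = Mul(-2, Add(I, Mul(-1, R))) = Add(Mul(-2, I), Mul(2, R)))
Mul(25, Add(303, Function('s')(20, Function('Z')(Function('x')(6))))) = Mul(25, Add(303, Add(Mul(-2, Pow(6, -1)), Mul(2, 20)))) = Mul(25, Add(303, Add(Mul(-2, Rational(1, 6)), 40))) = Mul(25, Add(303, Add(Rational(-1, 3), 40))) = Mul(25, Add(303, Rational(119, 3))) = Mul(25, Rational(1028, 3)) = Rational(25700, 3)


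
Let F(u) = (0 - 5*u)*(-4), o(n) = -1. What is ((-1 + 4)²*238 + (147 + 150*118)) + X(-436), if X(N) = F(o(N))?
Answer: 19969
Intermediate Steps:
F(u) = 20*u (F(u) = -5*u*(-4) = 20*u)
X(N) = -20 (X(N) = 20*(-1) = -20)
((-1 + 4)²*238 + (147 + 150*118)) + X(-436) = ((-1 + 4)²*238 + (147 + 150*118)) - 20 = (3²*238 + (147 + 17700)) - 20 = (9*238 + 17847) - 20 = (2142 + 17847) - 20 = 19989 - 20 = 19969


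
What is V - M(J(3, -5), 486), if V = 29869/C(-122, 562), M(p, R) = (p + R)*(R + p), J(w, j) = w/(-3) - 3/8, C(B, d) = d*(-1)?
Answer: -4224703057/17984 ≈ -2.3491e+5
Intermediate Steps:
C(B, d) = -d
J(w, j) = -3/8 - w/3 (J(w, j) = w*(-⅓) - 3*⅛ = -w/3 - 3/8 = -3/8 - w/3)
M(p, R) = (R + p)² (M(p, R) = (R + p)*(R + p) = (R + p)²)
V = -29869/562 (V = 29869/((-1*562)) = 29869/(-562) = 29869*(-1/562) = -29869/562 ≈ -53.148)
V - M(J(3, -5), 486) = -29869/562 - (486 + (-3/8 - ⅓*3))² = -29869/562 - (486 + (-3/8 - 1))² = -29869/562 - (486 - 11/8)² = -29869/562 - (3877/8)² = -29869/562 - 1*15031129/64 = -29869/562 - 15031129/64 = -4224703057/17984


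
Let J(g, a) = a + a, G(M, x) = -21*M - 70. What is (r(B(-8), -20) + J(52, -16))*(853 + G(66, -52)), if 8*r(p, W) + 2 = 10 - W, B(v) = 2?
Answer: 34371/2 ≈ 17186.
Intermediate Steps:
G(M, x) = -70 - 21*M
r(p, W) = 1 - W/8 (r(p, W) = -1/4 + (10 - W)/8 = -1/4 + (5/4 - W/8) = 1 - W/8)
J(g, a) = 2*a
(r(B(-8), -20) + J(52, -16))*(853 + G(66, -52)) = ((1 - 1/8*(-20)) + 2*(-16))*(853 + (-70 - 21*66)) = ((1 + 5/2) - 32)*(853 + (-70 - 1386)) = (7/2 - 32)*(853 - 1456) = -57/2*(-603) = 34371/2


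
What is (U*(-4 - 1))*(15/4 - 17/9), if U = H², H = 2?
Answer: -335/9 ≈ -37.222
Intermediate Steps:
U = 4 (U = 2² = 4)
(U*(-4 - 1))*(15/4 - 17/9) = (4*(-4 - 1))*(15/4 - 17/9) = (4*(-5))*(15*(¼) - 17*⅑) = -20*(15/4 - 17/9) = -20*67/36 = -335/9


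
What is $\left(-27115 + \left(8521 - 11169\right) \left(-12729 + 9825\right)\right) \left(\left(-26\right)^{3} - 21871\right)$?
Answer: $-302269619619$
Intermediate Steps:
$\left(-27115 + \left(8521 - 11169\right) \left(-12729 + 9825\right)\right) \left(\left(-26\right)^{3} - 21871\right) = \left(-27115 - -7689792\right) \left(-17576 - 21871\right) = \left(-27115 + 7689792\right) \left(-39447\right) = 7662677 \left(-39447\right) = -302269619619$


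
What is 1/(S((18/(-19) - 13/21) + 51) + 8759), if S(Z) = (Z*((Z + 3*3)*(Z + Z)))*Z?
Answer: 25344958401/358030285327455479 ≈ 7.0790e-8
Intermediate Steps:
S(Z) = 2*Z³*(9 + Z) (S(Z) = (Z*((Z + 9)*(2*Z)))*Z = (Z*((9 + Z)*(2*Z)))*Z = (Z*(2*Z*(9 + Z)))*Z = (2*Z²*(9 + Z))*Z = 2*Z³*(9 + Z))
1/(S((18/(-19) - 13/21) + 51) + 8759) = 1/(2*((18/(-19) - 13/21) + 51)³*(9 + ((18/(-19) - 13/21) + 51)) + 8759) = 1/(2*((18*(-1/19) - 13*1/21) + 51)³*(9 + ((18*(-1/19) - 13*1/21) + 51)) + 8759) = 1/(2*((-18/19 - 13/21) + 51)³*(9 + ((-18/19 - 13/21) + 51)) + 8759) = 1/(2*(-625/399 + 51)³*(9 + (-625/399 + 51)) + 8759) = 1/(2*(19724/399)³*(9 + 19724/399) + 8759) = 1/(2*(7673349535424/63521199)*(23315/399) + 8759) = 1/(357808288836821120/25344958401 + 8759) = 1/(358030285327455479/25344958401) = 25344958401/358030285327455479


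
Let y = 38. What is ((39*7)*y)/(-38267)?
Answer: -10374/38267 ≈ -0.27110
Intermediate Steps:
((39*7)*y)/(-38267) = ((39*7)*38)/(-38267) = (273*38)*(-1/38267) = 10374*(-1/38267) = -10374/38267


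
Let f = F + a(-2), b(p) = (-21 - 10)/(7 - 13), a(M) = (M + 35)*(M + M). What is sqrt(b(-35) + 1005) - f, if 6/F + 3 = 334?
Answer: 43686/331 + sqrt(36366)/6 ≈ 163.76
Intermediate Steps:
a(M) = 2*M*(35 + M) (a(M) = (35 + M)*(2*M) = 2*M*(35 + M))
F = 6/331 (F = 6/(-3 + 334) = 6/331 ≈ 0.018127)
b(p) = 31/6 (b(p) = -31/(-6) = -31*(-1/6) = 31/6)
f = -43686/331 (f = 6/331 + 2*(-2)*(35 - 2) = 6/331 + 2*(-2)*33 = 6/331 - 132 = -43686/331 ≈ -131.98)
sqrt(b(-35) + 1005) - f = sqrt(31/6 + 1005) - 1*(-43686/331) = sqrt(6061/6) + 43686/331 = sqrt(36366)/6 + 43686/331 = 43686/331 + sqrt(36366)/6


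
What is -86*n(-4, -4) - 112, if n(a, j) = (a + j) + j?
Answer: 920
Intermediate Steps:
n(a, j) = a + 2*j
-86*n(-4, -4) - 112 = -86*(-4 + 2*(-4)) - 112 = -86*(-4 - 8) - 112 = -86*(-12) - 112 = 1032 - 112 = 920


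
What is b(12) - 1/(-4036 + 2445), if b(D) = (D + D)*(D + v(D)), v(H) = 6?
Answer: 687313/1591 ≈ 432.00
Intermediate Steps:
b(D) = 2*D*(6 + D) (b(D) = (D + D)*(D + 6) = (2*D)*(6 + D) = 2*D*(6 + D))
b(12) - 1/(-4036 + 2445) = 2*12*(6 + 12) - 1/(-4036 + 2445) = 2*12*18 - 1/(-1591) = 432 - 1*(-1/1591) = 432 + 1/1591 = 687313/1591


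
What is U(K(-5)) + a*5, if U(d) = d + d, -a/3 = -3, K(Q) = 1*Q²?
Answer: 95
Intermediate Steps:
K(Q) = Q²
a = 9 (a = -3*(-3) = 9)
U(d) = 2*d
U(K(-5)) + a*5 = 2*(-5)² + 9*5 = 2*25 + 45 = 50 + 45 = 95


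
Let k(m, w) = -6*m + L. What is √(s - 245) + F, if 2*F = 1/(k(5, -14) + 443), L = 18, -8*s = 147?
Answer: 1/862 + 7*I*√86/4 ≈ 0.0011601 + 16.229*I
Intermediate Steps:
s = -147/8 (s = -⅛*147 = -147/8 ≈ -18.375)
k(m, w) = 18 - 6*m (k(m, w) = -6*m + 18 = 18 - 6*m)
F = 1/862 (F = 1/(2*((18 - 6*5) + 443)) = 1/(2*((18 - 30) + 443)) = 1/(2*(-12 + 443)) = (½)/431 = (½)*(1/431) = 1/862 ≈ 0.0011601)
√(s - 245) + F = √(-147/8 - 245) + 1/862 = √(-2107/8) + 1/862 = 7*I*√86/4 + 1/862 = 1/862 + 7*I*√86/4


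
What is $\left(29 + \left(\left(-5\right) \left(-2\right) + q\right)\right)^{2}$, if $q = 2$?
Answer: $1681$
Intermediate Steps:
$\left(29 + \left(\left(-5\right) \left(-2\right) + q\right)\right)^{2} = \left(29 + \left(\left(-5\right) \left(-2\right) + 2\right)\right)^{2} = \left(29 + \left(10 + 2\right)\right)^{2} = \left(29 + 12\right)^{2} = 41^{2} = 1681$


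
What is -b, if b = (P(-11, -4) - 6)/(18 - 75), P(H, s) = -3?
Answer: -3/19 ≈ -0.15789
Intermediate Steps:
b = 3/19 (b = (-3 - 6)/(18 - 75) = -9/(-57) = -9*(-1/57) = 3/19 ≈ 0.15789)
-b = -1*3/19 = -3/19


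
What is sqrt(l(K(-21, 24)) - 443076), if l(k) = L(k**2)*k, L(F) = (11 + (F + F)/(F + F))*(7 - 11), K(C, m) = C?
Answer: 2*I*sqrt(110517) ≈ 664.88*I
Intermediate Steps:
L(F) = -48 (L(F) = (11 + (2*F)/((2*F)))*(-4) = (11 + (2*F)*(1/(2*F)))*(-4) = (11 + 1)*(-4) = 12*(-4) = -48)
l(k) = -48*k
sqrt(l(K(-21, 24)) - 443076) = sqrt(-48*(-21) - 443076) = sqrt(1008 - 443076) = sqrt(-442068) = 2*I*sqrt(110517)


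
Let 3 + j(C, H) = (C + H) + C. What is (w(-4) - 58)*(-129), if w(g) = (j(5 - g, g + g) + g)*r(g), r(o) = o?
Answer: 9030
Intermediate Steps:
j(C, H) = -3 + H + 2*C (j(C, H) = -3 + ((C + H) + C) = -3 + (H + 2*C) = -3 + H + 2*C)
w(g) = g*(7 + g) (w(g) = ((-3 + (g + g) + 2*(5 - g)) + g)*g = ((-3 + 2*g + (10 - 2*g)) + g)*g = (7 + g)*g = g*(7 + g))
(w(-4) - 58)*(-129) = (-4*(7 - 4) - 58)*(-129) = (-4*3 - 58)*(-129) = (-12 - 58)*(-129) = -70*(-129) = 9030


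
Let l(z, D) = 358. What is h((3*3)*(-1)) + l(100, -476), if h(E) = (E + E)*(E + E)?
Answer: 682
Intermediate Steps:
h(E) = 4*E² (h(E) = (2*E)*(2*E) = 4*E²)
h((3*3)*(-1)) + l(100, -476) = 4*((3*3)*(-1))² + 358 = 4*(9*(-1))² + 358 = 4*(-9)² + 358 = 4*81 + 358 = 324 + 358 = 682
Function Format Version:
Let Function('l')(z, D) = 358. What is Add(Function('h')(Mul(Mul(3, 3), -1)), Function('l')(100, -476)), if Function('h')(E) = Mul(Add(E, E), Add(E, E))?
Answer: 682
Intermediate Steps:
Function('h')(E) = Mul(4, Pow(E, 2)) (Function('h')(E) = Mul(Mul(2, E), Mul(2, E)) = Mul(4, Pow(E, 2)))
Add(Function('h')(Mul(Mul(3, 3), -1)), Function('l')(100, -476)) = Add(Mul(4, Pow(Mul(Mul(3, 3), -1), 2)), 358) = Add(Mul(4, Pow(Mul(9, -1), 2)), 358) = Add(Mul(4, Pow(-9, 2)), 358) = Add(Mul(4, 81), 358) = Add(324, 358) = 682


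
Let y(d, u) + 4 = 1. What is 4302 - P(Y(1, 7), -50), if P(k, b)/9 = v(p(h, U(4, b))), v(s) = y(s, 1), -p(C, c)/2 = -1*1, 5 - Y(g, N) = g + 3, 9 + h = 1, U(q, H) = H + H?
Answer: 4329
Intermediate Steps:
U(q, H) = 2*H
h = -8 (h = -9 + 1 = -8)
y(d, u) = -3 (y(d, u) = -4 + 1 = -3)
Y(g, N) = 2 - g (Y(g, N) = 5 - (g + 3) = 5 - (3 + g) = 5 + (-3 - g) = 2 - g)
p(C, c) = 2 (p(C, c) = -(-2) = -2*(-1) = 2)
v(s) = -3
P(k, b) = -27 (P(k, b) = 9*(-3) = -27)
4302 - P(Y(1, 7), -50) = 4302 - 1*(-27) = 4302 + 27 = 4329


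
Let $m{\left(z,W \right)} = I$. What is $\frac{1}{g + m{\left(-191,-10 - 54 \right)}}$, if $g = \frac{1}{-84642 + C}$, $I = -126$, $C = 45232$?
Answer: $- \frac{39410}{4965661} \approx -0.0079365$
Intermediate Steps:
$m{\left(z,W \right)} = -126$
$g = - \frac{1}{39410}$ ($g = \frac{1}{-84642 + 45232} = \frac{1}{-39410} = - \frac{1}{39410} \approx -2.5374 \cdot 10^{-5}$)
$\frac{1}{g + m{\left(-191,-10 - 54 \right)}} = \frac{1}{- \frac{1}{39410} - 126} = \frac{1}{- \frac{4965661}{39410}} = - \frac{39410}{4965661}$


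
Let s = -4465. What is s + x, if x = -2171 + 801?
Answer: -5835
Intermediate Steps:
x = -1370
s + x = -4465 - 1370 = -5835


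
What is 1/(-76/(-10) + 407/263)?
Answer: 1315/12029 ≈ 0.10932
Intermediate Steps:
1/(-76/(-10) + 407/263) = 1/(-76*(-1/10) + 407*(1/263)) = 1/(38/5 + 407/263) = 1/(12029/1315) = 1315/12029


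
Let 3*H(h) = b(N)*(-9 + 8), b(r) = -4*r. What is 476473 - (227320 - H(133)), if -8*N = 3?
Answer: 498305/2 ≈ 2.4915e+5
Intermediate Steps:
N = -3/8 (N = -⅛*3 = -3/8 ≈ -0.37500)
H(h) = -½ (H(h) = ((-4*(-3/8))*(-9 + 8))/3 = ((3/2)*(-1))/3 = (⅓)*(-3/2) = -½)
476473 - (227320 - H(133)) = 476473 - (227320 - 1*(-½)) = 476473 - (227320 + ½) = 476473 - 1*454641/2 = 476473 - 454641/2 = 498305/2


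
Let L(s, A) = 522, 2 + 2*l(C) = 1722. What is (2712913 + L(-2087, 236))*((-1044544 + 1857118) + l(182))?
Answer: 2207200285790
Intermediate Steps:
l(C) = 860 (l(C) = -1 + (1/2)*1722 = -1 + 861 = 860)
(2712913 + L(-2087, 236))*((-1044544 + 1857118) + l(182)) = (2712913 + 522)*((-1044544 + 1857118) + 860) = 2713435*(812574 + 860) = 2713435*813434 = 2207200285790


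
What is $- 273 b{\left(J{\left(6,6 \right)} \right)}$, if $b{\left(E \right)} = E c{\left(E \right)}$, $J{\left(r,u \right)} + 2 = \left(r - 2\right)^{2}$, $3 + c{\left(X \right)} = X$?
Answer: $-42042$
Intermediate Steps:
$c{\left(X \right)} = -3 + X$
$J{\left(r,u \right)} = -2 + \left(-2 + r\right)^{2}$ ($J{\left(r,u \right)} = -2 + \left(r - 2\right)^{2} = -2 + \left(-2 + r\right)^{2}$)
$b{\left(E \right)} = E \left(-3 + E\right)$
$- 273 b{\left(J{\left(6,6 \right)} \right)} = - 273 \left(-2 + \left(-2 + 6\right)^{2}\right) \left(-3 - \left(2 - \left(-2 + 6\right)^{2}\right)\right) = - 273 \left(-2 + 4^{2}\right) \left(-3 - \left(2 - 4^{2}\right)\right) = - 273 \left(-2 + 16\right) \left(-3 + \left(-2 + 16\right)\right) = - 273 \cdot 14 \left(-3 + 14\right) = - 273 \cdot 14 \cdot 11 = \left(-273\right) 154 = -42042$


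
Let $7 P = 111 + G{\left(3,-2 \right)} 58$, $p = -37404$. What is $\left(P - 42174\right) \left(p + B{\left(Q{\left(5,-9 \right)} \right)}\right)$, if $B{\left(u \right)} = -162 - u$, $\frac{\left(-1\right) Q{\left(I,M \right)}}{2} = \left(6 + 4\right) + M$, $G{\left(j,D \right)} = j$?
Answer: $\frac{11078863212}{7} \approx 1.5827 \cdot 10^{9}$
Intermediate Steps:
$P = \frac{285}{7}$ ($P = \frac{111 + 3 \cdot 58}{7} = \frac{111 + 174}{7} = \frac{1}{7} \cdot 285 = \frac{285}{7} \approx 40.714$)
$Q{\left(I,M \right)} = -20 - 2 M$ ($Q{\left(I,M \right)} = - 2 \left(\left(6 + 4\right) + M\right) = - 2 \left(10 + M\right) = -20 - 2 M$)
$\left(P - 42174\right) \left(p + B{\left(Q{\left(5,-9 \right)} \right)}\right) = \left(\frac{285}{7} - 42174\right) \left(-37404 - \left(142 + 18\right)\right) = - \frac{294933 \left(-37404 - 160\right)}{7} = \left(- \frac{294933}{7}\right) \left(-37564\right) = \frac{11078863212}{7}$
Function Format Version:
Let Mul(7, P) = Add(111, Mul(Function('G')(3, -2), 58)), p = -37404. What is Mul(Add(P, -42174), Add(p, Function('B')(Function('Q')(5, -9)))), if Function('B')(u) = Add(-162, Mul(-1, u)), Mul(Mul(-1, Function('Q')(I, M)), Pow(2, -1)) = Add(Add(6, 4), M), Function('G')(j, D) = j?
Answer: Rational(11078863212, 7) ≈ 1.5827e+9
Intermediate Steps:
P = Rational(285, 7) (P = Mul(Rational(1, 7), Add(111, Mul(3, 58))) = Mul(Rational(1, 7), Add(111, 174)) = Mul(Rational(1, 7), 285) = Rational(285, 7) ≈ 40.714)
Function('Q')(I, M) = Add(-20, Mul(-2, M)) (Function('Q')(I, M) = Mul(-2, Add(Add(6, 4), M)) = Mul(-2, Add(10, M)) = Add(-20, Mul(-2, M)))
Mul(Add(P, -42174), Add(p, Function('B')(Function('Q')(5, -9)))) = Mul(Add(Rational(285, 7), -42174), Add(-37404, Add(-162, Mul(-1, Add(-20, Mul(-2, -9)))))) = Mul(Rational(-294933, 7), Add(-37404, Add(-162, Mul(-1, Add(-20, 18))))) = Mul(Rational(-294933, 7), Add(-37404, Add(-162, Mul(-1, -2)))) = Mul(Rational(-294933, 7), Add(-37404, Add(-162, 2))) = Mul(Rational(-294933, 7), Add(-37404, -160)) = Mul(Rational(-294933, 7), -37564) = Rational(11078863212, 7)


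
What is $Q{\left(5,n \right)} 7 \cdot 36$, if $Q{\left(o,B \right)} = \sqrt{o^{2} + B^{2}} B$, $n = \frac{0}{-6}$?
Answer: $0$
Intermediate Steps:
$n = 0$ ($n = 0 \left(- \frac{1}{6}\right) = 0$)
$Q{\left(o,B \right)} = B \sqrt{B^{2} + o^{2}}$ ($Q{\left(o,B \right)} = \sqrt{B^{2} + o^{2}} B = B \sqrt{B^{2} + o^{2}}$)
$Q{\left(5,n \right)} 7 \cdot 36 = 0 \sqrt{0^{2} + 5^{2}} \cdot 7 \cdot 36 = 0 \sqrt{0 + 25} \cdot 7 \cdot 36 = 0 \sqrt{25} \cdot 7 \cdot 36 = 0 \cdot 5 \cdot 7 \cdot 36 = 0 \cdot 7 \cdot 36 = 0 \cdot 36 = 0$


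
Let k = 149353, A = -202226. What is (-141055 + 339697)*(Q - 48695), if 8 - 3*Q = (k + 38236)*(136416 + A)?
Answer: 817417525264782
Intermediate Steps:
Q = 4115077366 (Q = 8/3 - (149353 + 38236)*(136416 - 202226)/3 = 8/3 - 187589*(-65810)/3 = 8/3 - ⅓*(-12345232090) = 8/3 + 12345232090/3 = 4115077366)
(-141055 + 339697)*(Q - 48695) = (-141055 + 339697)*(4115077366 - 48695) = 198642*4115028671 = 817417525264782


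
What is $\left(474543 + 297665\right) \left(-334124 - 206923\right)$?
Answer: $-417800821776$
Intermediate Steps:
$\left(474543 + 297665\right) \left(-334124 - 206923\right) = 772208 \left(-541047\right) = -417800821776$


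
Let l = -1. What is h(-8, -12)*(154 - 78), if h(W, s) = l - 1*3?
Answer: -304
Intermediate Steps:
h(W, s) = -4 (h(W, s) = -1 - 1*3 = -1 - 3 = -4)
h(-8, -12)*(154 - 78) = -4*(154 - 78) = -4*76 = -304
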